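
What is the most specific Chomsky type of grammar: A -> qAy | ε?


Single nonterminal LHS, but q^n y^n is not regular
Classification: Type 2 (Context-Free)


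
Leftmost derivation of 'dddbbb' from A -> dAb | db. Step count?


Derivation: A => dAb => ddAbb => dddbbb
Steps: 3


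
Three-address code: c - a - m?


Break into single-operator statements:
t1 = c - a
t2 = t1 - m


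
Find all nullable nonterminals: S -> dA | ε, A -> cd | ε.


A nonterminal is nullable iff some alternative derives ε (directly, or every symbol in it is nullable)
Nullable: {A, S}


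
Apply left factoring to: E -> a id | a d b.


Common prefix: 'a'
Factored: E -> a E', E' -> id | d b


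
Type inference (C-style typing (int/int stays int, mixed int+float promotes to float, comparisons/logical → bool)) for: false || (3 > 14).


Operand types: bool || bool
Rule: logical operators take bool operands and yield bool
Result type: bool


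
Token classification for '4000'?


Pattern: digits only
Type: INTEGER_LITERAL


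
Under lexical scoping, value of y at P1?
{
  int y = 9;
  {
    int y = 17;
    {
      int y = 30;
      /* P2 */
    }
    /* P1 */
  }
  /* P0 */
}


y declared in the same block as P1
y = 17


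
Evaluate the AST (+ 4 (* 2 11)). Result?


Evaluate inner: (* 2 11) = 22
Evaluate root: (+ 4 22) = 26
Result: 26


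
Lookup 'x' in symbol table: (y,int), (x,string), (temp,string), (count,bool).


Lookup 'x' → type string


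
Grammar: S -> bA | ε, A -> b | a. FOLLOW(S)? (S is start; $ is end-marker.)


$ ∈ FOLLOW(S). For each A -> αBβ: add FIRST(β)\{ε} to FOLLOW(B); if β nullable, add FOLLOW(A).
FOLLOW(S) = {$}


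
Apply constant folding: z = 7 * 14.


7 * 14 = 98 at compile time
Optimized: z = 98


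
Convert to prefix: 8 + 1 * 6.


'*' binds tighter: tree is (+ 8 (* 1 6))
Prefix: + 8 * 1 6


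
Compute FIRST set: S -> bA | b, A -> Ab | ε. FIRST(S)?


Per alternative of S: FIRST(bA) = {b}; FIRST(b) = {b}
FIRST(S) = {b}


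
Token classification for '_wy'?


Pattern: letter/underscore followed by alphanumerics, not a keyword
Type: IDENTIFIER


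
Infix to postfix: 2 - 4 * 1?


* has higher precedence, evaluate 4*1 first
Postfix: 2 4 1 * -


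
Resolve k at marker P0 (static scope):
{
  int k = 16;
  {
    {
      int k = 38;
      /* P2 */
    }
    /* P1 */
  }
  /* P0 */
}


k declared in the same block as P0
k = 16


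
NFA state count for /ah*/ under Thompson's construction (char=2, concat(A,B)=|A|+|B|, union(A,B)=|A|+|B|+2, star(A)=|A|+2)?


Syntax tree has 2 char leaf(s), 0 union(s), 1 star(s)
chars contribute 2×2 = 4; each union adds +2; each star adds +2
Total: 4 + 0 + 2 = 6 states


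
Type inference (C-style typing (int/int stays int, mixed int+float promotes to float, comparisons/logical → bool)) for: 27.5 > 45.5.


Operand types: float > float
Rule: comparison yields bool
Result type: bool


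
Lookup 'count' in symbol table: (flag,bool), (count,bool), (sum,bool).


Lookup 'count' → type bool


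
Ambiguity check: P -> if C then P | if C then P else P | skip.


dangling else: 'if C then if C then skip else skip' parses two ways
Ambiguous


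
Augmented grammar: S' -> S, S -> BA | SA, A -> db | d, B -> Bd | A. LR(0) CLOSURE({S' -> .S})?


Start: S' -> .S
For each item with dot before a nonterminal B, add B -> .γ for every B-production
Closure: [S' -> .S, S -> .BA, S -> .SA, B -> .Bd, B -> .A, A -> .db, A -> .d]


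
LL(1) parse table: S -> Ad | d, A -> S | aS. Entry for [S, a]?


For [S, a]: 'a' ∈ FIRST(Ad)
Entry: S -> Ad


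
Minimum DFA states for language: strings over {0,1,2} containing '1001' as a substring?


KMP-style automaton: 4 progress states + 1 absorbing accept = 5
Minimal DFA: 5 states


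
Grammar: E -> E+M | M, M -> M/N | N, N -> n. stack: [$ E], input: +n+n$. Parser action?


shift '+' to continue E -> E+M
Action: shift


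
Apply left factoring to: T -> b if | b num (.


Common prefix: 'b'
Factored: T -> b T', T' -> if | num (


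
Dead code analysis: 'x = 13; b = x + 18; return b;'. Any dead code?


x is read by b's definition; b is returned
No dead code


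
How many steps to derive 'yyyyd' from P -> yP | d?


Derivation: P => yP => yyP => yyyP => yyyyP => yyyyd
Steps: 5


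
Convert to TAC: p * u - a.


Break into single-operator statements:
t1 = p * u
t2 = t1 - a


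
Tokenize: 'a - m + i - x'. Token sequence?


Scan left to right, longest-match per lexeme
Tokens: ID(a), OP(-), ID(m), OP(+), ID(i), OP(-), ID(x)


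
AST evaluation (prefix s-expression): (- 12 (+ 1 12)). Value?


Evaluate inner: (+ 1 12) = 13
Evaluate root: (- 12 13) = -1
Result: -1


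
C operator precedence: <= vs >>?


'>>' is shift (level 8); '<=' is relational (level 7)
Higher level binds tighter
'>>' has higher precedence than '<='


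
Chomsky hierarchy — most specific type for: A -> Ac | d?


Left-linear: every RHS is a terminal or one nonterminal followed by a terminal
Classification: Type 3 (Regular)


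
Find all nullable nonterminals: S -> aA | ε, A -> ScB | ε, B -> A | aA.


A nonterminal is nullable iff some alternative derives ε (directly, or every symbol in it is nullable)
Nullable: {A, B, S}


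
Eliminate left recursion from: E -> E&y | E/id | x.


Left-recursive alternatives: E&y, E/id; non-recursive: x
Introduce E': E -> xE', E' -> &yE' | /idE' | ε


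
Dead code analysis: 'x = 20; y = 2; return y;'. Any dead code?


x is assigned but never read
Dead: 'x = 20'


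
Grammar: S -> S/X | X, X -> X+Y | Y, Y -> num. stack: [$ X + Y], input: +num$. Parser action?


handle 'X+Y' on top
Action: reduce (X -> X+Y)


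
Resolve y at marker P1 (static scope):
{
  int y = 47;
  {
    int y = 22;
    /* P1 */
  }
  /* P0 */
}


y declared in the same block as P1
y = 22


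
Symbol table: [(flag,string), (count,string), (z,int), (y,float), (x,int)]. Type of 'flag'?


Lookup 'flag' → type string


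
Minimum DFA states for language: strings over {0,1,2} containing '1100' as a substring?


KMP-style automaton: 4 progress states + 1 absorbing accept = 5
Minimal DFA: 5 states


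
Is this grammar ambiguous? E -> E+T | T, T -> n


precedence layered via separate nonterminal T: deterministic
Unambiguous


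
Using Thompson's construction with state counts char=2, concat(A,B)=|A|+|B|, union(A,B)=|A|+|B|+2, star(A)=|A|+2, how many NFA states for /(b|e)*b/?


Syntax tree has 3 char leaf(s), 1 union(s), 1 star(s)
chars contribute 3×2 = 6; each union adds +2; each star adds +2
Total: 6 + 2 + 2 = 10 states


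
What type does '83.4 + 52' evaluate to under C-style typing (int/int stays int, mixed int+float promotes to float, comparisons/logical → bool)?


Operand types: float + int
Rule: mixed int/float promotes to float; int/int stays int
Result type: float


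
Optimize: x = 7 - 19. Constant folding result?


7 - 19 = -12 at compile time
Optimized: x = -12


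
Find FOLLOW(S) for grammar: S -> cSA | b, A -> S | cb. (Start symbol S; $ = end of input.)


$ ∈ FOLLOW(S). For each A -> αBβ: add FIRST(β)\{ε} to FOLLOW(B); if β nullable, add FOLLOW(A).
FOLLOW(S) = {$, b, c}


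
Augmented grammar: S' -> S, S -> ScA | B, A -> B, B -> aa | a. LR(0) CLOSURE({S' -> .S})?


Start: S' -> .S
For each item with dot before a nonterminal B, add B -> .γ for every B-production
Closure: [S' -> .S, S -> .ScA, S -> .B, B -> .aa, B -> .a]


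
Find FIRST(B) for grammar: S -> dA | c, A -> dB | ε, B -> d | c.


Per alternative of B: FIRST(d) = {d}; FIRST(c) = {c}
FIRST(B) = {c, d}


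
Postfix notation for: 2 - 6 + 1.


Left to right (same or higher precedence on left)
Postfix: 2 6 - 1 +


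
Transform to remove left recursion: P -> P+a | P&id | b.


Left-recursive alternatives: P+a, P&id; non-recursive: b
Introduce P': P -> bP', P' -> +aP' | &idP' | ε


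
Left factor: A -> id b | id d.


Common prefix: 'id'
Factored: A -> id A', A' -> b | d


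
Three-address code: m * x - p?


Break into single-operator statements:
t1 = m * x
t2 = t1 - p


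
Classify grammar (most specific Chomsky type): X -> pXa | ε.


Single nonterminal LHS, but p^n a^n is not regular
Classification: Type 2 (Context-Free)


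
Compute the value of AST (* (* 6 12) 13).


Evaluate inner: (* 6 12) = 72
Evaluate root: (* 72 13) = 936
Result: 936


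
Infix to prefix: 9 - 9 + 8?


left-to-right (same/higher precedence on left): tree is (+ (- 9 9) 8)
Prefix: + - 9 9 8


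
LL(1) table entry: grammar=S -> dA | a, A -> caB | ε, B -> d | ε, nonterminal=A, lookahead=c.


For [A, c]: 'c' ∈ FIRST(caB)
Entry: A -> caB


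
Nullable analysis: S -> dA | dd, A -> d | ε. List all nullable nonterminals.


A nonterminal is nullable iff some alternative derives ε (directly, or every symbol in it is nullable)
Nullable: {A}


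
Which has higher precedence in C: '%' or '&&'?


'%' is multiplicative (level 10); '&&' is logical AND (level 2)
Higher level binds tighter
'%' has higher precedence than '&&'


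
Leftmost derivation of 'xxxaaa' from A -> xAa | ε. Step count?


Derivation: A => xAa => xxAaa => xxxAaaa => xxxaaa
Steps: 4


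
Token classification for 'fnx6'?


Pattern: letter/underscore followed by alphanumerics, not a keyword
Type: IDENTIFIER


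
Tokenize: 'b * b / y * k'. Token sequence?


Scan left to right, longest-match per lexeme
Tokens: ID(b), OP(*), ID(b), OP(/), ID(y), OP(*), ID(k)


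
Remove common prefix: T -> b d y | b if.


Common prefix: 'b'
Factored: T -> b T', T' -> d y | if


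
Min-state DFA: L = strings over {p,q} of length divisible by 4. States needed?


Track length mod 4: states 0..3, accept at 0
Minimal DFA: 4 states


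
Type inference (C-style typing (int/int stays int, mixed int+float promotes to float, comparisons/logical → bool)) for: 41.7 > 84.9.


Operand types: float > float
Rule: comparison yields bool
Result type: bool


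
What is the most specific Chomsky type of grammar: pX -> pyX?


LHS has context (more than one symbol) and |LHS| ≤ |RHS|
Classification: Type 1 (Context-Sensitive)


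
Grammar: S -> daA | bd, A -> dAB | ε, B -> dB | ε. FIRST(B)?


Per alternative of B: FIRST(dB) = {d}; FIRST(ε) = {ε}
FIRST(B) = {d, ε}


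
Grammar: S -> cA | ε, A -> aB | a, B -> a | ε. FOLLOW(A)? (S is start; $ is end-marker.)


$ ∈ FOLLOW(S). For each A -> αBβ: add FIRST(β)\{ε} to FOLLOW(B); if β nullable, add FOLLOW(A).
FOLLOW(A) = {$}


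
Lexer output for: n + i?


Scan left to right, longest-match per lexeme
Tokens: ID(n), OP(+), ID(i)


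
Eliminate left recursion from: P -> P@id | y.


Left-recursive alternatives: P@id; non-recursive: y
Introduce P': P -> yP', P' -> @idP' | ε


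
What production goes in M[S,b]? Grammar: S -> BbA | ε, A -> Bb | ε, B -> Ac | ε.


For [S, b]: 'b' ∈ FIRST(BbA)
Entry: S -> BbA


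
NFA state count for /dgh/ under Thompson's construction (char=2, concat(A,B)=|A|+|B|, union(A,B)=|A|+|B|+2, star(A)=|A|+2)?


Syntax tree has 3 char leaf(s), 0 union(s), 0 star(s)
chars contribute 3×2 = 6; each union adds +2; each star adds +2
Total: 6 + 0 + 0 = 6 states


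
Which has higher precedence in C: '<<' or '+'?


'+' is additive (level 9); '<<' is shift (level 8)
Higher level binds tighter
'+' has higher precedence than '<<'


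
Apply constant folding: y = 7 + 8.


7 + 8 = 15 at compile time
Optimized: y = 15


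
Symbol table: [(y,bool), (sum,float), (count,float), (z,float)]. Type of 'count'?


Lookup 'count' → type float


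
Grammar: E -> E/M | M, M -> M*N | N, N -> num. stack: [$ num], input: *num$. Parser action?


'num' on top is the handle for N -> num
Action: reduce (N -> num)


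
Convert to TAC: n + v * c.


Break into single-operator statements:
t1 = v * c
t2 = n + t1


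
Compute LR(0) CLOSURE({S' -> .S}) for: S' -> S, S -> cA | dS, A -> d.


Start: S' -> .S
For each item with dot before a nonterminal B, add B -> .γ for every B-production
Closure: [S' -> .S, S -> .cA, S -> .dS]


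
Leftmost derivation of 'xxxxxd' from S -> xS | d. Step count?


Derivation: S => xS => xxS => xxxS => xxxxS => xxxxxS => xxxxxd
Steps: 6


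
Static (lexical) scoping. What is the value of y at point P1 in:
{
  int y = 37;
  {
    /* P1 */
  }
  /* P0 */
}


P1's block does not declare y; resolves to the enclosing declaration at depth 0
y = 37


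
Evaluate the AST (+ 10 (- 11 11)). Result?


Evaluate inner: (- 11 11) = 0
Evaluate root: (+ 10 0) = 10
Result: 10


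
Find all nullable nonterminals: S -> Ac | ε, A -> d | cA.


A nonterminal is nullable iff some alternative derives ε (directly, or every symbol in it is nullable)
Nullable: {S}


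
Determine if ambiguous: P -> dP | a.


right-linear, alternatives start with distinct terminals 'd' vs 'a': unique leftmost derivation
Unambiguous


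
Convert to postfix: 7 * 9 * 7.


Left to right (same or higher precedence on left)
Postfix: 7 9 * 7 *


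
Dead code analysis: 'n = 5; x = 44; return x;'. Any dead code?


n is assigned but never read
Dead: 'n = 5'


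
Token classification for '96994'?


Pattern: digits only
Type: INTEGER_LITERAL


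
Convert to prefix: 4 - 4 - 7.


left-to-right (same/higher precedence on left): tree is (- (- 4 4) 7)
Prefix: - - 4 4 7


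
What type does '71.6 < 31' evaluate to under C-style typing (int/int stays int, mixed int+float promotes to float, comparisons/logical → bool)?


Operand types: float < int
Rule: comparison yields bool
Result type: bool


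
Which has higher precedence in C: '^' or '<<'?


'<<' is shift (level 8); '^' is bitwise XOR (level 4)
Higher level binds tighter
'<<' has higher precedence than '^'


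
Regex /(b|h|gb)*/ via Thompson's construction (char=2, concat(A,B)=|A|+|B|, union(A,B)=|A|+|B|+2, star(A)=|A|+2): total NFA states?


Syntax tree has 4 char leaf(s), 2 union(s), 1 star(s)
chars contribute 4×2 = 8; each union adds +2; each star adds +2
Total: 8 + 4 + 2 = 14 states


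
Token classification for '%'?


Pattern: operator symbol
Type: OPERATOR


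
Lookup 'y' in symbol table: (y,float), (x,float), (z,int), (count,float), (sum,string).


Lookup 'y' → type float


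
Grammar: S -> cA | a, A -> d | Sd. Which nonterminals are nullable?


A nonterminal is nullable iff some alternative derives ε (directly, or every symbol in it is nullable)
Nullable: {}


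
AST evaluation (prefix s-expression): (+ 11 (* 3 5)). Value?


Evaluate inner: (* 3 5) = 15
Evaluate root: (+ 11 15) = 26
Result: 26


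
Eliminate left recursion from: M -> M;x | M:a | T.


Left-recursive alternatives: M;x, M:a; non-recursive: T
Introduce M': M -> TM', M' -> ;xM' | :aM' | ε


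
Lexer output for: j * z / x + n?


Scan left to right, longest-match per lexeme
Tokens: ID(j), OP(*), ID(z), OP(/), ID(x), OP(+), ID(n)


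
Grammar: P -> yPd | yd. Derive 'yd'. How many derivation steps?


Derivation: P => yd
Steps: 1


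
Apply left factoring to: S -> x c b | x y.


Common prefix: 'x'
Factored: S -> x S', S' -> c b | y


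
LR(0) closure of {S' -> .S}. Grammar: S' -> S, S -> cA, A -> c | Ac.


Start: S' -> .S
For each item with dot before a nonterminal B, add B -> .γ for every B-production
Closure: [S' -> .S, S -> .cA]


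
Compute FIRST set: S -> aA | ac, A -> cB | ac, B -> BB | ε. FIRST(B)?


Per alternative of B: FIRST(BB) = {ε}; FIRST(ε) = {ε}
FIRST(B) = {ε}


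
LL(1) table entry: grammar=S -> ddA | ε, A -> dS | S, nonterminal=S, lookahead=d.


For [S, d]: 'd' ∈ FIRST(ddA)
Entry: S -> ddA


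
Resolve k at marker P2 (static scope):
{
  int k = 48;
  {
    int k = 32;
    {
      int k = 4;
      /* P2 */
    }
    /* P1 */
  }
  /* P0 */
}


k declared in the same block as P2
k = 4


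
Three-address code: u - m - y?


Break into single-operator statements:
t1 = u - m
t2 = t1 - y


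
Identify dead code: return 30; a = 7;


statement follows a return and is unreachable
Dead: 'a = 7'


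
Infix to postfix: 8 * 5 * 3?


Left to right (same or higher precedence on left)
Postfix: 8 5 * 3 *


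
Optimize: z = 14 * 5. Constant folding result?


14 * 5 = 70 at compile time
Optimized: z = 70


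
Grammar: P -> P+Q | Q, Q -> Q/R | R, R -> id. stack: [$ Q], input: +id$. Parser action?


lookahead ∉ {/} so Q won't extend; reduce P -> Q
Action: reduce (P -> Q)


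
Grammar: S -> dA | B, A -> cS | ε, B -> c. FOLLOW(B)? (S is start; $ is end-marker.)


$ ∈ FOLLOW(S). For each A -> αBβ: add FIRST(β)\{ε} to FOLLOW(B); if β nullable, add FOLLOW(A).
FOLLOW(B) = {$}


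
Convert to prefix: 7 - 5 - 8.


left-to-right (same/higher precedence on left): tree is (- (- 7 5) 8)
Prefix: - - 7 5 8


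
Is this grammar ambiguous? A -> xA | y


right-linear, alternatives start with distinct terminals 'x' vs 'y': unique leftmost derivation
Unambiguous


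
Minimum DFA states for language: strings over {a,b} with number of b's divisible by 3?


Track (count of b) mod 3: states 0..2, accept at 0
Minimal DFA: 3 states


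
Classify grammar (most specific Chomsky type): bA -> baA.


LHS has context (more than one symbol) and |LHS| ≤ |RHS|
Classification: Type 1 (Context-Sensitive)


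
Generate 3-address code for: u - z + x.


Break into single-operator statements:
t1 = u - z
t2 = t1 + x


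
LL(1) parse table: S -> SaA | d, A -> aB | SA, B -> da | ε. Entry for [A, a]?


For [A, a]: 'a' ∈ FIRST(aB)
Entry: A -> aB


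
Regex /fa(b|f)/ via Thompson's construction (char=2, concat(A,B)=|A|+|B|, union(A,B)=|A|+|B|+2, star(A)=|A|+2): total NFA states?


Syntax tree has 4 char leaf(s), 1 union(s), 0 star(s)
chars contribute 4×2 = 8; each union adds +2; each star adds +2
Total: 8 + 2 + 0 = 10 states


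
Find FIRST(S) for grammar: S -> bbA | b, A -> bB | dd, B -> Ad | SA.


Per alternative of S: FIRST(bbA) = {b}; FIRST(b) = {b}
FIRST(S) = {b}


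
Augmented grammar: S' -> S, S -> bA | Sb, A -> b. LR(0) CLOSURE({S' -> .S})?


Start: S' -> .S
For each item with dot before a nonterminal B, add B -> .γ for every B-production
Closure: [S' -> .S, S -> .bA, S -> .Sb]


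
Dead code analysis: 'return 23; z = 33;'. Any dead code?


statement follows a return and is unreachable
Dead: 'z = 33'


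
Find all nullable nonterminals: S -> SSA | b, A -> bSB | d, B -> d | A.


A nonterminal is nullable iff some alternative derives ε (directly, or every symbol in it is nullable)
Nullable: {}


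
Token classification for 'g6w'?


Pattern: letter/underscore followed by alphanumerics, not a keyword
Type: IDENTIFIER


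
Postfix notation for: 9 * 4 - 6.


Left to right (same or higher precedence on left)
Postfix: 9 4 * 6 -


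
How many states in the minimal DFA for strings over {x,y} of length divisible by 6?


Track length mod 6: states 0..5, accept at 0
Minimal DFA: 6 states


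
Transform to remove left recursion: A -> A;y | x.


Left-recursive alternatives: A;y; non-recursive: x
Introduce A': A -> xA', A' -> ;yA' | ε


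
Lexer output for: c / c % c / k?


Scan left to right, longest-match per lexeme
Tokens: ID(c), OP(/), ID(c), OP(%), ID(c), OP(/), ID(k)


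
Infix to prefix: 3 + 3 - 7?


left-to-right (same/higher precedence on left): tree is (- (+ 3 3) 7)
Prefix: - + 3 3 7


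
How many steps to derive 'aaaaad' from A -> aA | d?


Derivation: A => aA => aaA => aaaA => aaaaA => aaaaaA => aaaaad
Steps: 6


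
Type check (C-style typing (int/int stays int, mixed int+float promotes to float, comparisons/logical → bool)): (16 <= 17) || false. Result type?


Operand types: bool || bool
Rule: logical operators take bool operands and yield bool
Result type: bool


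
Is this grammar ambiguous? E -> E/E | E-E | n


'n/n-n' has two parse trees (no precedence encoded between / and -)
Ambiguous


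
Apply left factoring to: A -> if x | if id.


Common prefix: 'if'
Factored: A -> if A', A' -> x | id


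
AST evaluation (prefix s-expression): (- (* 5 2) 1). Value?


Evaluate inner: (* 5 2) = 10
Evaluate root: (- 10 1) = 9
Result: 9


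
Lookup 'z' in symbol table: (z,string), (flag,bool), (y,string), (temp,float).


Lookup 'z' → type string


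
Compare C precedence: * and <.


'*' is multiplicative (level 10); '<' is relational (level 7)
Higher level binds tighter
'*' has higher precedence than '<'


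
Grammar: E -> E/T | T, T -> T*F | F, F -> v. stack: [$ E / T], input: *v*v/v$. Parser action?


'*' can extend T; shift to build T -> T*F
Action: shift


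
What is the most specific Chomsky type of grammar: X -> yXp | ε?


Single nonterminal LHS, but y^n p^n is not regular
Classification: Type 2 (Context-Free)


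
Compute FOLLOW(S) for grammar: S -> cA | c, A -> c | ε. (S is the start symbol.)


$ ∈ FOLLOW(S). For each A -> αBβ: add FIRST(β)\{ε} to FOLLOW(B); if β nullable, add FOLLOW(A).
FOLLOW(S) = {$}


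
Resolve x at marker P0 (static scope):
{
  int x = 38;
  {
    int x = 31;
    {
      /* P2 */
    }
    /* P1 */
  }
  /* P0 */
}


x declared in the same block as P0
x = 38


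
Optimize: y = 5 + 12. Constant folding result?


5 + 12 = 17 at compile time
Optimized: y = 17


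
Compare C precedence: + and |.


'+' is additive (level 9); '|' is bitwise OR (level 3)
Higher level binds tighter
'+' has higher precedence than '|'


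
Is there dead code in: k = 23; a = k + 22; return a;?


k is read by a's definition; a is returned
No dead code


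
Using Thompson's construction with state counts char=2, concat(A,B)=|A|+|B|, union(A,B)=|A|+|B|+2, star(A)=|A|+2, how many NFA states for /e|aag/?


Syntax tree has 4 char leaf(s), 1 union(s), 0 star(s)
chars contribute 4×2 = 8; each union adds +2; each star adds +2
Total: 8 + 2 + 0 = 10 states


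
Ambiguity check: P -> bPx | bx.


balanced b^n…x^n: each string has a unique parse
Unambiguous


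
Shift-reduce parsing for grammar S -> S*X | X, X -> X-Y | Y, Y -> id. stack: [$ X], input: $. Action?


lookahead ∉ {-} so X won't extend; reduce S -> X
Action: reduce (S -> X)


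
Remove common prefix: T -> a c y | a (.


Common prefix: 'a'
Factored: T -> a T', T' -> c y | (


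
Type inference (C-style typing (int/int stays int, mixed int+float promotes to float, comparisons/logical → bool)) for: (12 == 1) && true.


Operand types: bool && bool
Rule: logical operators take bool operands and yield bool
Result type: bool


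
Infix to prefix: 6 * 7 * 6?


left-to-right (same/higher precedence on left): tree is (* (* 6 7) 6)
Prefix: * * 6 7 6


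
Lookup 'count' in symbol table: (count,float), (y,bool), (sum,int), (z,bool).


Lookup 'count' → type float


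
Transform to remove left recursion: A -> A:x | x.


Left-recursive alternatives: A:x; non-recursive: x
Introduce A': A -> xA', A' -> :xA' | ε


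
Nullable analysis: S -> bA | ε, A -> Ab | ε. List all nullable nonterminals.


A nonterminal is nullable iff some alternative derives ε (directly, or every symbol in it is nullable)
Nullable: {A, S}


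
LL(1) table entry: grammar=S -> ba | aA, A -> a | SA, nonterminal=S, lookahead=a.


For [S, a]: 'a' ∈ FIRST(aA)
Entry: S -> aA


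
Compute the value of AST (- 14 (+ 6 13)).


Evaluate inner: (+ 6 13) = 19
Evaluate root: (- 14 19) = -5
Result: -5


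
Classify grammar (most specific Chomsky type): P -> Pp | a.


Left-linear: every RHS is a terminal or one nonterminal followed by a terminal
Classification: Type 3 (Regular)


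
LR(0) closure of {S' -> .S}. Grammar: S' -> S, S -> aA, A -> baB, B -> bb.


Start: S' -> .S
For each item with dot before a nonterminal B, add B -> .γ for every B-production
Closure: [S' -> .S, S -> .aA]


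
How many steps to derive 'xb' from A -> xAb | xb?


Derivation: A => xb
Steps: 1


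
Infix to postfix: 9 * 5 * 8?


Left to right (same or higher precedence on left)
Postfix: 9 5 * 8 *


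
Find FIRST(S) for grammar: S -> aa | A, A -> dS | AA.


Per alternative of S: FIRST(aa) = {a}; FIRST(A) = {d}
FIRST(S) = {a, d}


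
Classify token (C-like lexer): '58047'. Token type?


Pattern: digits only
Type: INTEGER_LITERAL


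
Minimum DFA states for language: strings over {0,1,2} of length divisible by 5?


Track length mod 5: states 0..4, accept at 0
Minimal DFA: 5 states


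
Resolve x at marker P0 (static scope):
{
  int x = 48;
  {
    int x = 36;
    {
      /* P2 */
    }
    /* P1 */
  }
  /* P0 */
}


x declared in the same block as P0
x = 48


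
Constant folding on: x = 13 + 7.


13 + 7 = 20 at compile time
Optimized: x = 20


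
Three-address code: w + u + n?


Break into single-operator statements:
t1 = w + u
t2 = t1 + n


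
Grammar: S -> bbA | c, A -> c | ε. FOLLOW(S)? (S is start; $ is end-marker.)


$ ∈ FOLLOW(S). For each A -> αBβ: add FIRST(β)\{ε} to FOLLOW(B); if β nullable, add FOLLOW(A).
FOLLOW(S) = {$}


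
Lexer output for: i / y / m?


Scan left to right, longest-match per lexeme
Tokens: ID(i), OP(/), ID(y), OP(/), ID(m)


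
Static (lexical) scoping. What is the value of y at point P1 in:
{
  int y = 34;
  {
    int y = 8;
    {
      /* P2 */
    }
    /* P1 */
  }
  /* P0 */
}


y declared in the same block as P1
y = 8


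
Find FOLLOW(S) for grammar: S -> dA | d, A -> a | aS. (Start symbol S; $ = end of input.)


$ ∈ FOLLOW(S). For each A -> αBβ: add FIRST(β)\{ε} to FOLLOW(B); if β nullable, add FOLLOW(A).
FOLLOW(S) = {$}


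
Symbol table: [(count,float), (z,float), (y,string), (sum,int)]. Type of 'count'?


Lookup 'count' → type float


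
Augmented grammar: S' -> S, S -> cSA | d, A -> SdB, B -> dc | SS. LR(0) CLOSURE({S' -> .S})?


Start: S' -> .S
For each item with dot before a nonterminal B, add B -> .γ for every B-production
Closure: [S' -> .S, S -> .cSA, S -> .d]


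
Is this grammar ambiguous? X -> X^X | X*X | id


'id^id*id' has two parse trees (no precedence encoded between ^ and *)
Ambiguous


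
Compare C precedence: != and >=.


'>=' is relational (level 7); '!=' is equality (level 6)
Higher level binds tighter
'>=' has higher precedence than '!='


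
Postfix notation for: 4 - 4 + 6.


Left to right (same or higher precedence on left)
Postfix: 4 4 - 6 +


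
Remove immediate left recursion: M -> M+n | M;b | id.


Left-recursive alternatives: M+n, M;b; non-recursive: id
Introduce M': M -> idM', M' -> +nM' | ;bM' | ε


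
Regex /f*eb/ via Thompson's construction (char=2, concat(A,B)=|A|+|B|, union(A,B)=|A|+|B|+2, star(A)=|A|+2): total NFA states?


Syntax tree has 3 char leaf(s), 0 union(s), 1 star(s)
chars contribute 3×2 = 6; each union adds +2; each star adds +2
Total: 6 + 0 + 2 = 8 states


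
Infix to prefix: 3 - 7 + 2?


left-to-right (same/higher precedence on left): tree is (+ (- 3 7) 2)
Prefix: + - 3 7 2


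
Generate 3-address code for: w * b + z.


Break into single-operator statements:
t1 = w * b
t2 = t1 + z


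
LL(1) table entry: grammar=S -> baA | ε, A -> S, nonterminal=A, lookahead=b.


For [A, b]: 'b' ∈ FIRST(S)
Entry: A -> S


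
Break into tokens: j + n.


Scan left to right, longest-match per lexeme
Tokens: ID(j), OP(+), ID(n)


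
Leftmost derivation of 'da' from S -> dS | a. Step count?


Derivation: S => dS => da
Steps: 2


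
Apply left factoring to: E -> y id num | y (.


Common prefix: 'y'
Factored: E -> y E', E' -> id num | (


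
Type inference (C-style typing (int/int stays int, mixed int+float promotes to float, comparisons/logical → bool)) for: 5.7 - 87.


Operand types: float - int
Rule: mixed int/float promotes to float; int/int stays int
Result type: float


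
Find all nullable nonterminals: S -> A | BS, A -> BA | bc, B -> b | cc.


A nonterminal is nullable iff some alternative derives ε (directly, or every symbol in it is nullable)
Nullable: {}


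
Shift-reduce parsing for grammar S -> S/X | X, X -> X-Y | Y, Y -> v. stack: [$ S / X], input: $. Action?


handle 'S/X' on top; lookahead ∈ FOLLOW(S) = {/, $}
Action: reduce (S -> S/X)


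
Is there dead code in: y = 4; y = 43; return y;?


first assignment to y is overwritten before any read
Dead: 'y = 4'


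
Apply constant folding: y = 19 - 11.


19 - 11 = 8 at compile time
Optimized: y = 8


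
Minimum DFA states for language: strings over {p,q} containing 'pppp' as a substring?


KMP-style automaton: 4 progress states + 1 absorbing accept = 5
Minimal DFA: 5 states


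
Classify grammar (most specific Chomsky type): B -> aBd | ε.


Single nonterminal LHS, but a^n d^n is not regular
Classification: Type 2 (Context-Free)


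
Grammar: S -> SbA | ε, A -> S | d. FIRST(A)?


Per alternative of A: FIRST(S) = {b, ε}; FIRST(d) = {d}
FIRST(A) = {b, d, ε}


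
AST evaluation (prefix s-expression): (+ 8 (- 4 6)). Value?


Evaluate inner: (- 4 6) = -2
Evaluate root: (+ 8 -2) = 6
Result: 6


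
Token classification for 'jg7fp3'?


Pattern: letter/underscore followed by alphanumerics, not a keyword
Type: IDENTIFIER


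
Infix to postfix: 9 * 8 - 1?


Left to right (same or higher precedence on left)
Postfix: 9 8 * 1 -


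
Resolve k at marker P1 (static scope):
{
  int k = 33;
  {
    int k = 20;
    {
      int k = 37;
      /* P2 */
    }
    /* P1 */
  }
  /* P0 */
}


k declared in the same block as P1
k = 20


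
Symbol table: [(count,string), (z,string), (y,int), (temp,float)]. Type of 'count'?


Lookup 'count' → type string


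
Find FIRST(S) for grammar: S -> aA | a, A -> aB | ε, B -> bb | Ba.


Per alternative of S: FIRST(aA) = {a}; FIRST(a) = {a}
FIRST(S) = {a}


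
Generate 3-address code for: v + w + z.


Break into single-operator statements:
t1 = v + w
t2 = t1 + z


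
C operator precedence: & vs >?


'>' is relational (level 7); '&' is bitwise AND (level 5)
Higher level binds tighter
'>' has higher precedence than '&'


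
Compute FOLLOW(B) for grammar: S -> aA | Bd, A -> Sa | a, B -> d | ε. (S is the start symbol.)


$ ∈ FOLLOW(S). For each A -> αBβ: add FIRST(β)\{ε} to FOLLOW(B); if β nullable, add FOLLOW(A).
FOLLOW(B) = {d}


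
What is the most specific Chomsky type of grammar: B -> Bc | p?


Left-linear: every RHS is a terminal or one nonterminal followed by a terminal
Classification: Type 3 (Regular)


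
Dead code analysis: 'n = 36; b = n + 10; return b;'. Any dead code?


n is read by b's definition; b is returned
No dead code


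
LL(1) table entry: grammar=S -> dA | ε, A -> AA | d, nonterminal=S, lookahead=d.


For [S, d]: 'd' ∈ FIRST(dA)
Entry: S -> dA


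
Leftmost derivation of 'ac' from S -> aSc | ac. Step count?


Derivation: S => ac
Steps: 1


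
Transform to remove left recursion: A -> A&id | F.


Left-recursive alternatives: A&id; non-recursive: F
Introduce A': A -> FA', A' -> &idA' | ε


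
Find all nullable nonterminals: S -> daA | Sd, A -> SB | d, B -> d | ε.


A nonterminal is nullable iff some alternative derives ε (directly, or every symbol in it is nullable)
Nullable: {B}


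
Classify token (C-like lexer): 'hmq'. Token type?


Pattern: letter/underscore followed by alphanumerics, not a keyword
Type: IDENTIFIER


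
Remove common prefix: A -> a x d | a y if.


Common prefix: 'a'
Factored: A -> a A', A' -> x d | y if


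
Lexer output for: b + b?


Scan left to right, longest-match per lexeme
Tokens: ID(b), OP(+), ID(b)


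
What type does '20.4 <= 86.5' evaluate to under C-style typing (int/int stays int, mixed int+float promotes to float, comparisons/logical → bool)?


Operand types: float <= float
Rule: comparison yields bool
Result type: bool


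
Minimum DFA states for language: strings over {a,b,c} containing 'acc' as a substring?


KMP-style automaton: 3 progress states + 1 absorbing accept = 4
Minimal DFA: 4 states


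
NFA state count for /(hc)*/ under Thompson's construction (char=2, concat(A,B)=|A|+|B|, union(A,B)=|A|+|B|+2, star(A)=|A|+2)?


Syntax tree has 2 char leaf(s), 0 union(s), 1 star(s)
chars contribute 2×2 = 4; each union adds +2; each star adds +2
Total: 4 + 0 + 2 = 6 states


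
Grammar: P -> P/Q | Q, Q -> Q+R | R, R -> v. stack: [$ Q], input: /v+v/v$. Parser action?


lookahead ∉ {+} so Q won't extend; reduce P -> Q
Action: reduce (P -> Q)


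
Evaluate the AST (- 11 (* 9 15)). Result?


Evaluate inner: (* 9 15) = 135
Evaluate root: (- 11 135) = -124
Result: -124


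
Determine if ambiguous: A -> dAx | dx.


balanced d^n…x^n: each string has a unique parse
Unambiguous


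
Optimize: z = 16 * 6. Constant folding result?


16 * 6 = 96 at compile time
Optimized: z = 96


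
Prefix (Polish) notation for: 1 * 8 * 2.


left-to-right (same/higher precedence on left): tree is (* (* 1 8) 2)
Prefix: * * 1 8 2


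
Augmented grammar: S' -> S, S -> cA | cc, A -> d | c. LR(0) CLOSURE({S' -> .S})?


Start: S' -> .S
For each item with dot before a nonterminal B, add B -> .γ for every B-production
Closure: [S' -> .S, S -> .cA, S -> .cc]


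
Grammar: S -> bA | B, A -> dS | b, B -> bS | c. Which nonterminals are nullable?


A nonterminal is nullable iff some alternative derives ε (directly, or every symbol in it is nullable)
Nullable: {}


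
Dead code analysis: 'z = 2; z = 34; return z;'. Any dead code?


first assignment to z is overwritten before any read
Dead: 'z = 2'


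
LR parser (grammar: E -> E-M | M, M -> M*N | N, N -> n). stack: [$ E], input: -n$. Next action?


shift '-' to continue E -> E-M
Action: shift


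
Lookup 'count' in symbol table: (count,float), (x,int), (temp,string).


Lookup 'count' → type float


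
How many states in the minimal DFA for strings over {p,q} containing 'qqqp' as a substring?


KMP-style automaton: 4 progress states + 1 absorbing accept = 5
Minimal DFA: 5 states


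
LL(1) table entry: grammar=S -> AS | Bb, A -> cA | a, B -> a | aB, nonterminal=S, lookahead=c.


For [S, c]: 'c' ∈ FIRST(AS)
Entry: S -> AS


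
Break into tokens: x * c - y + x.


Scan left to right, longest-match per lexeme
Tokens: ID(x), OP(*), ID(c), OP(-), ID(y), OP(+), ID(x)


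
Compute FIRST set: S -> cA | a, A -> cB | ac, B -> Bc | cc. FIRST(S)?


Per alternative of S: FIRST(cA) = {c}; FIRST(a) = {a}
FIRST(S) = {a, c}


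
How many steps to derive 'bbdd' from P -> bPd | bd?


Derivation: P => bPd => bbdd
Steps: 2


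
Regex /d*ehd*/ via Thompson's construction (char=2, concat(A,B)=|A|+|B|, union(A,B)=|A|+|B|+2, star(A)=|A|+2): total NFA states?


Syntax tree has 4 char leaf(s), 0 union(s), 2 star(s)
chars contribute 4×2 = 8; each union adds +2; each star adds +2
Total: 8 + 0 + 4 = 12 states


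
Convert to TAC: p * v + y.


Break into single-operator statements:
t1 = p * v
t2 = t1 + y


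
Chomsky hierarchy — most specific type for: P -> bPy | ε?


Single nonterminal LHS, but b^n y^n is not regular
Classification: Type 2 (Context-Free)


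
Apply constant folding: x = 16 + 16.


16 + 16 = 32 at compile time
Optimized: x = 32


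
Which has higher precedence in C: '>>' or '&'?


'>>' is shift (level 8); '&' is bitwise AND (level 5)
Higher level binds tighter
'>>' has higher precedence than '&'


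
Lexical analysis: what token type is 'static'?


Pattern: reserved word
Type: KEYWORD


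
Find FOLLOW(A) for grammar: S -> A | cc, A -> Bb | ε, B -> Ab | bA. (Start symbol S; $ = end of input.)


$ ∈ FOLLOW(S). For each A -> αBβ: add FIRST(β)\{ε} to FOLLOW(B); if β nullable, add FOLLOW(A).
FOLLOW(A) = {$, b}


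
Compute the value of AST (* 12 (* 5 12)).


Evaluate inner: (* 5 12) = 60
Evaluate root: (* 12 60) = 720
Result: 720


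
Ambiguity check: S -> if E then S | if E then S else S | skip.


dangling else: 'if E then if E then skip else skip' parses two ways
Ambiguous


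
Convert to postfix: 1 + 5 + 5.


Left to right (same or higher precedence on left)
Postfix: 1 5 + 5 +


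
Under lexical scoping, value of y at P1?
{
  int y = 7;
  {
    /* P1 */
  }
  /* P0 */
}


P1's block does not declare y; resolves to the enclosing declaration at depth 0
y = 7


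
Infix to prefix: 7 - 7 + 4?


left-to-right (same/higher precedence on left): tree is (+ (- 7 7) 4)
Prefix: + - 7 7 4


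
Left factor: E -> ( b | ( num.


Common prefix: '('
Factored: E -> ( E', E' -> b | num


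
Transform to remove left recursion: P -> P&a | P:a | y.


Left-recursive alternatives: P&a, P:a; non-recursive: y
Introduce P': P -> yP', P' -> &aP' | :aP' | ε


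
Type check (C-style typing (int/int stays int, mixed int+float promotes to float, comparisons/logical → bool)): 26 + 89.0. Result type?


Operand types: int + float
Rule: mixed int/float promotes to float; int/int stays int
Result type: float


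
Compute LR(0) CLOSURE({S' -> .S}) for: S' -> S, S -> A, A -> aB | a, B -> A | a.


Start: S' -> .S
For each item with dot before a nonterminal B, add B -> .γ for every B-production
Closure: [S' -> .S, S -> .A, A -> .aB, A -> .a]


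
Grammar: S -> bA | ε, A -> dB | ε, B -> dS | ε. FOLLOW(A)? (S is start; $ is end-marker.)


$ ∈ FOLLOW(S). For each A -> αBβ: add FIRST(β)\{ε} to FOLLOW(B); if β nullable, add FOLLOW(A).
FOLLOW(A) = {$}


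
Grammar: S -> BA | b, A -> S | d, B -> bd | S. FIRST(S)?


Per alternative of S: FIRST(BA) = {b}; FIRST(b) = {b}
FIRST(S) = {b}


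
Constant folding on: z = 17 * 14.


17 * 14 = 238 at compile time
Optimized: z = 238


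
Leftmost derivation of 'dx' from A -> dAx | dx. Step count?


Derivation: A => dx
Steps: 1


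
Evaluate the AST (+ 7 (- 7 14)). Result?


Evaluate inner: (- 7 14) = -7
Evaluate root: (+ 7 -7) = 0
Result: 0


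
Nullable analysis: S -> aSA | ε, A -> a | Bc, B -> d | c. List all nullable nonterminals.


A nonterminal is nullable iff some alternative derives ε (directly, or every symbol in it is nullable)
Nullable: {S}


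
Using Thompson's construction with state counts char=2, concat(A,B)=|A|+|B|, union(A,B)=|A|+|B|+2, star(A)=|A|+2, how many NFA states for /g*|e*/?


Syntax tree has 2 char leaf(s), 1 union(s), 2 star(s)
chars contribute 2×2 = 4; each union adds +2; each star adds +2
Total: 4 + 2 + 4 = 10 states


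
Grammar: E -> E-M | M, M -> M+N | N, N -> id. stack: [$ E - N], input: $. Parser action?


'N' (not preceded by M+) is the handle for M -> N
Action: reduce (M -> N)


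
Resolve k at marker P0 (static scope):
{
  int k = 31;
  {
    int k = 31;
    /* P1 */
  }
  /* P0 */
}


k declared in the same block as P0
k = 31


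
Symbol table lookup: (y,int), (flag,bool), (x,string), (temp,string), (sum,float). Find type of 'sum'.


Lookup 'sum' → type float


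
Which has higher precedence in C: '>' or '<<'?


'<<' is shift (level 8); '>' is relational (level 7)
Higher level binds tighter
'<<' has higher precedence than '>'
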